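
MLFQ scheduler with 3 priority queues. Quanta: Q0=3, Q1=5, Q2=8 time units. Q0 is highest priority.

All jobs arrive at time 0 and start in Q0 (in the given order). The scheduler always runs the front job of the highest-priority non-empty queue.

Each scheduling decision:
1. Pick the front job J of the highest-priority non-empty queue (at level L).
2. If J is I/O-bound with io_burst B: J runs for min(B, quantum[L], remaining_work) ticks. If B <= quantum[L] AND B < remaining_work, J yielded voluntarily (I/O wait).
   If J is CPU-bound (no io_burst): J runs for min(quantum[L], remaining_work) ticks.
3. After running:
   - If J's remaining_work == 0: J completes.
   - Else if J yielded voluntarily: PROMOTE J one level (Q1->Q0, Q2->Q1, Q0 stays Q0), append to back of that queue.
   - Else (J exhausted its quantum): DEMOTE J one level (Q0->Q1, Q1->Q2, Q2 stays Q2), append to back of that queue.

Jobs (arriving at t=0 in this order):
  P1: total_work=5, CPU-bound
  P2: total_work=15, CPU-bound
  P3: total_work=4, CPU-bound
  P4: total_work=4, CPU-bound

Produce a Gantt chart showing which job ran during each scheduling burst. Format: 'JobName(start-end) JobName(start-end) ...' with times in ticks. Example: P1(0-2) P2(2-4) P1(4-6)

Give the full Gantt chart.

t=0-3: P1@Q0 runs 3, rem=2, quantum used, demote→Q1. Q0=[P2,P3,P4] Q1=[P1] Q2=[]
t=3-6: P2@Q0 runs 3, rem=12, quantum used, demote→Q1. Q0=[P3,P4] Q1=[P1,P2] Q2=[]
t=6-9: P3@Q0 runs 3, rem=1, quantum used, demote→Q1. Q0=[P4] Q1=[P1,P2,P3] Q2=[]
t=9-12: P4@Q0 runs 3, rem=1, quantum used, demote→Q1. Q0=[] Q1=[P1,P2,P3,P4] Q2=[]
t=12-14: P1@Q1 runs 2, rem=0, completes. Q0=[] Q1=[P2,P3,P4] Q2=[]
t=14-19: P2@Q1 runs 5, rem=7, quantum used, demote→Q2. Q0=[] Q1=[P3,P4] Q2=[P2]
t=19-20: P3@Q1 runs 1, rem=0, completes. Q0=[] Q1=[P4] Q2=[P2]
t=20-21: P4@Q1 runs 1, rem=0, completes. Q0=[] Q1=[] Q2=[P2]
t=21-28: P2@Q2 runs 7, rem=0, completes. Q0=[] Q1=[] Q2=[]

Answer: P1(0-3) P2(3-6) P3(6-9) P4(9-12) P1(12-14) P2(14-19) P3(19-20) P4(20-21) P2(21-28)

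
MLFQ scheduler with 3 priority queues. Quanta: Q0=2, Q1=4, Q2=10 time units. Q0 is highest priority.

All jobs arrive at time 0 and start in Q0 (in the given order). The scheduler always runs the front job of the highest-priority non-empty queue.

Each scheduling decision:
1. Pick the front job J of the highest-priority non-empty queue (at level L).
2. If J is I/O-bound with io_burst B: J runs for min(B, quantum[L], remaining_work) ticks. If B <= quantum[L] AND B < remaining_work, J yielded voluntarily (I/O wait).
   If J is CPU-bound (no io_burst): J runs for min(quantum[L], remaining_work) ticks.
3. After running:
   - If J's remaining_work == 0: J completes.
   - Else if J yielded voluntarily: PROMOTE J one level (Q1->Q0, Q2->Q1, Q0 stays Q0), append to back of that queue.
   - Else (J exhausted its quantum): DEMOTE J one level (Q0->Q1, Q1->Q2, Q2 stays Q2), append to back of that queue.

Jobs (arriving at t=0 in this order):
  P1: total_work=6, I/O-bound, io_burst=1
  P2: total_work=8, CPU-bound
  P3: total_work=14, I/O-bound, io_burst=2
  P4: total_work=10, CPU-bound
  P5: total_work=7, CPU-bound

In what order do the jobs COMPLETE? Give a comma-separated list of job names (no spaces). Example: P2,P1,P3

t=0-1: P1@Q0 runs 1, rem=5, I/O yield, promote→Q0. Q0=[P2,P3,P4,P5,P1] Q1=[] Q2=[]
t=1-3: P2@Q0 runs 2, rem=6, quantum used, demote→Q1. Q0=[P3,P4,P5,P1] Q1=[P2] Q2=[]
t=3-5: P3@Q0 runs 2, rem=12, I/O yield, promote→Q0. Q0=[P4,P5,P1,P3] Q1=[P2] Q2=[]
t=5-7: P4@Q0 runs 2, rem=8, quantum used, demote→Q1. Q0=[P5,P1,P3] Q1=[P2,P4] Q2=[]
t=7-9: P5@Q0 runs 2, rem=5, quantum used, demote→Q1. Q0=[P1,P3] Q1=[P2,P4,P5] Q2=[]
t=9-10: P1@Q0 runs 1, rem=4, I/O yield, promote→Q0. Q0=[P3,P1] Q1=[P2,P4,P5] Q2=[]
t=10-12: P3@Q0 runs 2, rem=10, I/O yield, promote→Q0. Q0=[P1,P3] Q1=[P2,P4,P5] Q2=[]
t=12-13: P1@Q0 runs 1, rem=3, I/O yield, promote→Q0. Q0=[P3,P1] Q1=[P2,P4,P5] Q2=[]
t=13-15: P3@Q0 runs 2, rem=8, I/O yield, promote→Q0. Q0=[P1,P3] Q1=[P2,P4,P5] Q2=[]
t=15-16: P1@Q0 runs 1, rem=2, I/O yield, promote→Q0. Q0=[P3,P1] Q1=[P2,P4,P5] Q2=[]
t=16-18: P3@Q0 runs 2, rem=6, I/O yield, promote→Q0. Q0=[P1,P3] Q1=[P2,P4,P5] Q2=[]
t=18-19: P1@Q0 runs 1, rem=1, I/O yield, promote→Q0. Q0=[P3,P1] Q1=[P2,P4,P5] Q2=[]
t=19-21: P3@Q0 runs 2, rem=4, I/O yield, promote→Q0. Q0=[P1,P3] Q1=[P2,P4,P5] Q2=[]
t=21-22: P1@Q0 runs 1, rem=0, completes. Q0=[P3] Q1=[P2,P4,P5] Q2=[]
t=22-24: P3@Q0 runs 2, rem=2, I/O yield, promote→Q0. Q0=[P3] Q1=[P2,P4,P5] Q2=[]
t=24-26: P3@Q0 runs 2, rem=0, completes. Q0=[] Q1=[P2,P4,P5] Q2=[]
t=26-30: P2@Q1 runs 4, rem=2, quantum used, demote→Q2. Q0=[] Q1=[P4,P5] Q2=[P2]
t=30-34: P4@Q1 runs 4, rem=4, quantum used, demote→Q2. Q0=[] Q1=[P5] Q2=[P2,P4]
t=34-38: P5@Q1 runs 4, rem=1, quantum used, demote→Q2. Q0=[] Q1=[] Q2=[P2,P4,P5]
t=38-40: P2@Q2 runs 2, rem=0, completes. Q0=[] Q1=[] Q2=[P4,P5]
t=40-44: P4@Q2 runs 4, rem=0, completes. Q0=[] Q1=[] Q2=[P5]
t=44-45: P5@Q2 runs 1, rem=0, completes. Q0=[] Q1=[] Q2=[]

Answer: P1,P3,P2,P4,P5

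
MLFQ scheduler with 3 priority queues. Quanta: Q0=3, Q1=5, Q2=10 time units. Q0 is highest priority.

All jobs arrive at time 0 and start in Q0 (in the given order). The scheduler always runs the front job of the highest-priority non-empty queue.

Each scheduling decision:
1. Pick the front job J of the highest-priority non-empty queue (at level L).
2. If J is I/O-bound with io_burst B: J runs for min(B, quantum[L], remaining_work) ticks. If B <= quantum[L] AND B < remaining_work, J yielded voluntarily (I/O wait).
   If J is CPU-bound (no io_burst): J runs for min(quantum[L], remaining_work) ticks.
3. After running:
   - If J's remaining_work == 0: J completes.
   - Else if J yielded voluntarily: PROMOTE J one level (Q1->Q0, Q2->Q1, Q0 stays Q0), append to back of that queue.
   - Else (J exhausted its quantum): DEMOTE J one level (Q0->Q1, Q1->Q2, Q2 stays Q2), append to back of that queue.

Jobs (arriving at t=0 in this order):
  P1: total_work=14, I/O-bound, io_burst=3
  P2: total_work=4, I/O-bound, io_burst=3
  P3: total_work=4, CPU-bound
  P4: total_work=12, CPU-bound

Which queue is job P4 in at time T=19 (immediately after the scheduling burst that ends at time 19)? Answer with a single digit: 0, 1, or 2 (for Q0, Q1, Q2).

t=0-3: P1@Q0 runs 3, rem=11, I/O yield, promote→Q0. Q0=[P2,P3,P4,P1] Q1=[] Q2=[]
t=3-6: P2@Q0 runs 3, rem=1, I/O yield, promote→Q0. Q0=[P3,P4,P1,P2] Q1=[] Q2=[]
t=6-9: P3@Q0 runs 3, rem=1, quantum used, demote→Q1. Q0=[P4,P1,P2] Q1=[P3] Q2=[]
t=9-12: P4@Q0 runs 3, rem=9, quantum used, demote→Q1. Q0=[P1,P2] Q1=[P3,P4] Q2=[]
t=12-15: P1@Q0 runs 3, rem=8, I/O yield, promote→Q0. Q0=[P2,P1] Q1=[P3,P4] Q2=[]
t=15-16: P2@Q0 runs 1, rem=0, completes. Q0=[P1] Q1=[P3,P4] Q2=[]
t=16-19: P1@Q0 runs 3, rem=5, I/O yield, promote→Q0. Q0=[P1] Q1=[P3,P4] Q2=[]
t=19-22: P1@Q0 runs 3, rem=2, I/O yield, promote→Q0. Q0=[P1] Q1=[P3,P4] Q2=[]
t=22-24: P1@Q0 runs 2, rem=0, completes. Q0=[] Q1=[P3,P4] Q2=[]
t=24-25: P3@Q1 runs 1, rem=0, completes. Q0=[] Q1=[P4] Q2=[]
t=25-30: P4@Q1 runs 5, rem=4, quantum used, demote→Q2. Q0=[] Q1=[] Q2=[P4]
t=30-34: P4@Q2 runs 4, rem=0, completes. Q0=[] Q1=[] Q2=[]

Answer: 1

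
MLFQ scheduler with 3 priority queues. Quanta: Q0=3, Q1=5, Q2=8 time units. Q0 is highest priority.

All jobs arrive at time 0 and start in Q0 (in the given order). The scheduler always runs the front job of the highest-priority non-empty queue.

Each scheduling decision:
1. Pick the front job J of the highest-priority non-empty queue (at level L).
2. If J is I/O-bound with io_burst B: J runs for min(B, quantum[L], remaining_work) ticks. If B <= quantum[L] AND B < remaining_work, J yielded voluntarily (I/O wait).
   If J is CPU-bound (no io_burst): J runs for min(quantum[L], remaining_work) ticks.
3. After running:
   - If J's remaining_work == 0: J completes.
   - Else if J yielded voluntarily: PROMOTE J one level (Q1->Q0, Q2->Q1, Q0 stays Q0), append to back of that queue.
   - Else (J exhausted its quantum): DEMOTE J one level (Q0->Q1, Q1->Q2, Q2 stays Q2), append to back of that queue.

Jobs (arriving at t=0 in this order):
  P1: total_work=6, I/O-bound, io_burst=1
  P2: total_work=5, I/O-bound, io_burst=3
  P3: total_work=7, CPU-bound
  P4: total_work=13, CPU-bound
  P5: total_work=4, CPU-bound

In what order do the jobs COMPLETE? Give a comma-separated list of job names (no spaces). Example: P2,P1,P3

t=0-1: P1@Q0 runs 1, rem=5, I/O yield, promote→Q0. Q0=[P2,P3,P4,P5,P1] Q1=[] Q2=[]
t=1-4: P2@Q0 runs 3, rem=2, I/O yield, promote→Q0. Q0=[P3,P4,P5,P1,P2] Q1=[] Q2=[]
t=4-7: P3@Q0 runs 3, rem=4, quantum used, demote→Q1. Q0=[P4,P5,P1,P2] Q1=[P3] Q2=[]
t=7-10: P4@Q0 runs 3, rem=10, quantum used, demote→Q1. Q0=[P5,P1,P2] Q1=[P3,P4] Q2=[]
t=10-13: P5@Q0 runs 3, rem=1, quantum used, demote→Q1. Q0=[P1,P2] Q1=[P3,P4,P5] Q2=[]
t=13-14: P1@Q0 runs 1, rem=4, I/O yield, promote→Q0. Q0=[P2,P1] Q1=[P3,P4,P5] Q2=[]
t=14-16: P2@Q0 runs 2, rem=0, completes. Q0=[P1] Q1=[P3,P4,P5] Q2=[]
t=16-17: P1@Q0 runs 1, rem=3, I/O yield, promote→Q0. Q0=[P1] Q1=[P3,P4,P5] Q2=[]
t=17-18: P1@Q0 runs 1, rem=2, I/O yield, promote→Q0. Q0=[P1] Q1=[P3,P4,P5] Q2=[]
t=18-19: P1@Q0 runs 1, rem=1, I/O yield, promote→Q0. Q0=[P1] Q1=[P3,P4,P5] Q2=[]
t=19-20: P1@Q0 runs 1, rem=0, completes. Q0=[] Q1=[P3,P4,P5] Q2=[]
t=20-24: P3@Q1 runs 4, rem=0, completes. Q0=[] Q1=[P4,P5] Q2=[]
t=24-29: P4@Q1 runs 5, rem=5, quantum used, demote→Q2. Q0=[] Q1=[P5] Q2=[P4]
t=29-30: P5@Q1 runs 1, rem=0, completes. Q0=[] Q1=[] Q2=[P4]
t=30-35: P4@Q2 runs 5, rem=0, completes. Q0=[] Q1=[] Q2=[]

Answer: P2,P1,P3,P5,P4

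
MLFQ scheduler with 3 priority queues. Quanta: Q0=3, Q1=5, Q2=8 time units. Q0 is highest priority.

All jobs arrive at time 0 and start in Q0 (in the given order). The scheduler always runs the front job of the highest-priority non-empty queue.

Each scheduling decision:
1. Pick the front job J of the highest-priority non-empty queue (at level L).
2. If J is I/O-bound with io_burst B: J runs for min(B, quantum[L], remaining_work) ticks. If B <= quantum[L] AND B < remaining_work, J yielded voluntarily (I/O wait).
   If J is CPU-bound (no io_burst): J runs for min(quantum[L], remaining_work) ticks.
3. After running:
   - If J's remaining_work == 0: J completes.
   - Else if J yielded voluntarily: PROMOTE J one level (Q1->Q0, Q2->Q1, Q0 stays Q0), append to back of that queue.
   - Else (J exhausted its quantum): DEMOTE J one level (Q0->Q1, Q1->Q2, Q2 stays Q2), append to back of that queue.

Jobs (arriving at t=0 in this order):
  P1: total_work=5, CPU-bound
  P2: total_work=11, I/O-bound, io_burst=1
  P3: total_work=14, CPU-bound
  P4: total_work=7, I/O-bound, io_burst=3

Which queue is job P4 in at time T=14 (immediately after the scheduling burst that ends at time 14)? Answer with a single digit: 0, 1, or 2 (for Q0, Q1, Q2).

t=0-3: P1@Q0 runs 3, rem=2, quantum used, demote→Q1. Q0=[P2,P3,P4] Q1=[P1] Q2=[]
t=3-4: P2@Q0 runs 1, rem=10, I/O yield, promote→Q0. Q0=[P3,P4,P2] Q1=[P1] Q2=[]
t=4-7: P3@Q0 runs 3, rem=11, quantum used, demote→Q1. Q0=[P4,P2] Q1=[P1,P3] Q2=[]
t=7-10: P4@Q0 runs 3, rem=4, I/O yield, promote→Q0. Q0=[P2,P4] Q1=[P1,P3] Q2=[]
t=10-11: P2@Q0 runs 1, rem=9, I/O yield, promote→Q0. Q0=[P4,P2] Q1=[P1,P3] Q2=[]
t=11-14: P4@Q0 runs 3, rem=1, I/O yield, promote→Q0. Q0=[P2,P4] Q1=[P1,P3] Q2=[]
t=14-15: P2@Q0 runs 1, rem=8, I/O yield, promote→Q0. Q0=[P4,P2] Q1=[P1,P3] Q2=[]
t=15-16: P4@Q0 runs 1, rem=0, completes. Q0=[P2] Q1=[P1,P3] Q2=[]
t=16-17: P2@Q0 runs 1, rem=7, I/O yield, promote→Q0. Q0=[P2] Q1=[P1,P3] Q2=[]
t=17-18: P2@Q0 runs 1, rem=6, I/O yield, promote→Q0. Q0=[P2] Q1=[P1,P3] Q2=[]
t=18-19: P2@Q0 runs 1, rem=5, I/O yield, promote→Q0. Q0=[P2] Q1=[P1,P3] Q2=[]
t=19-20: P2@Q0 runs 1, rem=4, I/O yield, promote→Q0. Q0=[P2] Q1=[P1,P3] Q2=[]
t=20-21: P2@Q0 runs 1, rem=3, I/O yield, promote→Q0. Q0=[P2] Q1=[P1,P3] Q2=[]
t=21-22: P2@Q0 runs 1, rem=2, I/O yield, promote→Q0. Q0=[P2] Q1=[P1,P3] Q2=[]
t=22-23: P2@Q0 runs 1, rem=1, I/O yield, promote→Q0. Q0=[P2] Q1=[P1,P3] Q2=[]
t=23-24: P2@Q0 runs 1, rem=0, completes. Q0=[] Q1=[P1,P3] Q2=[]
t=24-26: P1@Q1 runs 2, rem=0, completes. Q0=[] Q1=[P3] Q2=[]
t=26-31: P3@Q1 runs 5, rem=6, quantum used, demote→Q2. Q0=[] Q1=[] Q2=[P3]
t=31-37: P3@Q2 runs 6, rem=0, completes. Q0=[] Q1=[] Q2=[]

Answer: 0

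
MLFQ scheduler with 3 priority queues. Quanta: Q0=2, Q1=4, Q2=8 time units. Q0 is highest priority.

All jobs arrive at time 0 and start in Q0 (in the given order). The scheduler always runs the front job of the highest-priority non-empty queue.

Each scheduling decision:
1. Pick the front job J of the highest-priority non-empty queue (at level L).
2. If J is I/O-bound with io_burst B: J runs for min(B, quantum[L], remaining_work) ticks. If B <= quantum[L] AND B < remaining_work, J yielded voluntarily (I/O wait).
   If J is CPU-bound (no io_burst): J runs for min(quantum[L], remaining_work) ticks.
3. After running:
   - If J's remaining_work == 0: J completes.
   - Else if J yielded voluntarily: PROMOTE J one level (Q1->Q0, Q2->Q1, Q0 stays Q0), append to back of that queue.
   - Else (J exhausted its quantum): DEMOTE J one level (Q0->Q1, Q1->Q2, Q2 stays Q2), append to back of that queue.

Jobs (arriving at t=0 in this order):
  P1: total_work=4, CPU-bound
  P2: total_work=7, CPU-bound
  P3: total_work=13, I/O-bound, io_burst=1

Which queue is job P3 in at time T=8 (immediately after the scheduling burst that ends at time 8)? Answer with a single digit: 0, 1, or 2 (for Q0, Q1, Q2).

t=0-2: P1@Q0 runs 2, rem=2, quantum used, demote→Q1. Q0=[P2,P3] Q1=[P1] Q2=[]
t=2-4: P2@Q0 runs 2, rem=5, quantum used, demote→Q1. Q0=[P3] Q1=[P1,P2] Q2=[]
t=4-5: P3@Q0 runs 1, rem=12, I/O yield, promote→Q0. Q0=[P3] Q1=[P1,P2] Q2=[]
t=5-6: P3@Q0 runs 1, rem=11, I/O yield, promote→Q0. Q0=[P3] Q1=[P1,P2] Q2=[]
t=6-7: P3@Q0 runs 1, rem=10, I/O yield, promote→Q0. Q0=[P3] Q1=[P1,P2] Q2=[]
t=7-8: P3@Q0 runs 1, rem=9, I/O yield, promote→Q0. Q0=[P3] Q1=[P1,P2] Q2=[]
t=8-9: P3@Q0 runs 1, rem=8, I/O yield, promote→Q0. Q0=[P3] Q1=[P1,P2] Q2=[]
t=9-10: P3@Q0 runs 1, rem=7, I/O yield, promote→Q0. Q0=[P3] Q1=[P1,P2] Q2=[]
t=10-11: P3@Q0 runs 1, rem=6, I/O yield, promote→Q0. Q0=[P3] Q1=[P1,P2] Q2=[]
t=11-12: P3@Q0 runs 1, rem=5, I/O yield, promote→Q0. Q0=[P3] Q1=[P1,P2] Q2=[]
t=12-13: P3@Q0 runs 1, rem=4, I/O yield, promote→Q0. Q0=[P3] Q1=[P1,P2] Q2=[]
t=13-14: P3@Q0 runs 1, rem=3, I/O yield, promote→Q0. Q0=[P3] Q1=[P1,P2] Q2=[]
t=14-15: P3@Q0 runs 1, rem=2, I/O yield, promote→Q0. Q0=[P3] Q1=[P1,P2] Q2=[]
t=15-16: P3@Q0 runs 1, rem=1, I/O yield, promote→Q0. Q0=[P3] Q1=[P1,P2] Q2=[]
t=16-17: P3@Q0 runs 1, rem=0, completes. Q0=[] Q1=[P1,P2] Q2=[]
t=17-19: P1@Q1 runs 2, rem=0, completes. Q0=[] Q1=[P2] Q2=[]
t=19-23: P2@Q1 runs 4, rem=1, quantum used, demote→Q2. Q0=[] Q1=[] Q2=[P2]
t=23-24: P2@Q2 runs 1, rem=0, completes. Q0=[] Q1=[] Q2=[]

Answer: 0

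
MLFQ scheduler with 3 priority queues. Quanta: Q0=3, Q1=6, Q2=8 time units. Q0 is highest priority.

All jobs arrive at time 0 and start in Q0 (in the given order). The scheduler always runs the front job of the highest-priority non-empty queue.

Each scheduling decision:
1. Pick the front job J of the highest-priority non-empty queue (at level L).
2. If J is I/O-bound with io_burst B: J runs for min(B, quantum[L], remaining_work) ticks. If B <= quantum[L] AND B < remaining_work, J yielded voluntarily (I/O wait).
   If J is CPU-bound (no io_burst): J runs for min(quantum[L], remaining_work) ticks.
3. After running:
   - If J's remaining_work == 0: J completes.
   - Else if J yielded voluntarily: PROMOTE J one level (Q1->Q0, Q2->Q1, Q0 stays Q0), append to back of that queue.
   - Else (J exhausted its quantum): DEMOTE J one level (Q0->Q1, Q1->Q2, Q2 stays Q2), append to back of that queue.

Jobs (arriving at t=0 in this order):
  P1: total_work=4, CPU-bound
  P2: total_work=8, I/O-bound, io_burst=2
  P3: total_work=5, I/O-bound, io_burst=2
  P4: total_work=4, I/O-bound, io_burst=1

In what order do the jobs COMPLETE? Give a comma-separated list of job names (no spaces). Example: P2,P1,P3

Answer: P3,P2,P4,P1

Derivation:
t=0-3: P1@Q0 runs 3, rem=1, quantum used, demote→Q1. Q0=[P2,P3,P4] Q1=[P1] Q2=[]
t=3-5: P2@Q0 runs 2, rem=6, I/O yield, promote→Q0. Q0=[P3,P4,P2] Q1=[P1] Q2=[]
t=5-7: P3@Q0 runs 2, rem=3, I/O yield, promote→Q0. Q0=[P4,P2,P3] Q1=[P1] Q2=[]
t=7-8: P4@Q0 runs 1, rem=3, I/O yield, promote→Q0. Q0=[P2,P3,P4] Q1=[P1] Q2=[]
t=8-10: P2@Q0 runs 2, rem=4, I/O yield, promote→Q0. Q0=[P3,P4,P2] Q1=[P1] Q2=[]
t=10-12: P3@Q0 runs 2, rem=1, I/O yield, promote→Q0. Q0=[P4,P2,P3] Q1=[P1] Q2=[]
t=12-13: P4@Q0 runs 1, rem=2, I/O yield, promote→Q0. Q0=[P2,P3,P4] Q1=[P1] Q2=[]
t=13-15: P2@Q0 runs 2, rem=2, I/O yield, promote→Q0. Q0=[P3,P4,P2] Q1=[P1] Q2=[]
t=15-16: P3@Q0 runs 1, rem=0, completes. Q0=[P4,P2] Q1=[P1] Q2=[]
t=16-17: P4@Q0 runs 1, rem=1, I/O yield, promote→Q0. Q0=[P2,P4] Q1=[P1] Q2=[]
t=17-19: P2@Q0 runs 2, rem=0, completes. Q0=[P4] Q1=[P1] Q2=[]
t=19-20: P4@Q0 runs 1, rem=0, completes. Q0=[] Q1=[P1] Q2=[]
t=20-21: P1@Q1 runs 1, rem=0, completes. Q0=[] Q1=[] Q2=[]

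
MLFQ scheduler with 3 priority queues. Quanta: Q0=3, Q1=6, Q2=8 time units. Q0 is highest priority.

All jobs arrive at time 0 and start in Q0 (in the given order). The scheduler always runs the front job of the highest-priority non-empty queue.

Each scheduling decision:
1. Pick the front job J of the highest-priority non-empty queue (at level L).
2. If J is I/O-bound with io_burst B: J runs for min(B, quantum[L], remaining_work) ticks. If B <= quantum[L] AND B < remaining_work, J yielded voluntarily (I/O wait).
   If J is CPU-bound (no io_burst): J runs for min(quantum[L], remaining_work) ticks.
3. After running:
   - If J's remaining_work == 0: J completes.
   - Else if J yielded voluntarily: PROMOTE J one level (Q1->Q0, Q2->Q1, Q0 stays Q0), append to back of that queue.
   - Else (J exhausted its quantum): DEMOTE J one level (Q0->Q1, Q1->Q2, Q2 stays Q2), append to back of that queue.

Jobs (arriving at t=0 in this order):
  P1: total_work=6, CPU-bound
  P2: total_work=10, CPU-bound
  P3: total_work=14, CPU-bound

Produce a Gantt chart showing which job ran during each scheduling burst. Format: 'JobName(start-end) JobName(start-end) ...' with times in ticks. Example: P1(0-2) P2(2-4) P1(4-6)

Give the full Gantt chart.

t=0-3: P1@Q0 runs 3, rem=3, quantum used, demote→Q1. Q0=[P2,P3] Q1=[P1] Q2=[]
t=3-6: P2@Q0 runs 3, rem=7, quantum used, demote→Q1. Q0=[P3] Q1=[P1,P2] Q2=[]
t=6-9: P3@Q0 runs 3, rem=11, quantum used, demote→Q1. Q0=[] Q1=[P1,P2,P3] Q2=[]
t=9-12: P1@Q1 runs 3, rem=0, completes. Q0=[] Q1=[P2,P3] Q2=[]
t=12-18: P2@Q1 runs 6, rem=1, quantum used, demote→Q2. Q0=[] Q1=[P3] Q2=[P2]
t=18-24: P3@Q1 runs 6, rem=5, quantum used, demote→Q2. Q0=[] Q1=[] Q2=[P2,P3]
t=24-25: P2@Q2 runs 1, rem=0, completes. Q0=[] Q1=[] Q2=[P3]
t=25-30: P3@Q2 runs 5, rem=0, completes. Q0=[] Q1=[] Q2=[]

Answer: P1(0-3) P2(3-6) P3(6-9) P1(9-12) P2(12-18) P3(18-24) P2(24-25) P3(25-30)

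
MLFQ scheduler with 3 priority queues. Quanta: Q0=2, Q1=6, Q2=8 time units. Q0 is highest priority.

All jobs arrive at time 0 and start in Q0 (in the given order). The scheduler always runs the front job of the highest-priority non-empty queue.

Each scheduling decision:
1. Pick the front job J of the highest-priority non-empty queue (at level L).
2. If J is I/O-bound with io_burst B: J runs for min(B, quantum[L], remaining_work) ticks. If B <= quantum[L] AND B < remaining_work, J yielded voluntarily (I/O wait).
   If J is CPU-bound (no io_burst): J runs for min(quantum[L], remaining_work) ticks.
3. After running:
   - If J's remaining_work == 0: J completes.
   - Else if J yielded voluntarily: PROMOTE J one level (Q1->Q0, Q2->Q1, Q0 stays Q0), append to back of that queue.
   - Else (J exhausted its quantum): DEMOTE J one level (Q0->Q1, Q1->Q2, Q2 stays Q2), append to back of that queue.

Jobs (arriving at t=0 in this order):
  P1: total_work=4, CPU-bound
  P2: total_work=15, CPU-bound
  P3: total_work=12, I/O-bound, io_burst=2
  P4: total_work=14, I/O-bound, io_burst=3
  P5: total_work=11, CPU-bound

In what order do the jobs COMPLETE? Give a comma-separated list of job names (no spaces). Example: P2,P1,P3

Answer: P3,P1,P4,P2,P5

Derivation:
t=0-2: P1@Q0 runs 2, rem=2, quantum used, demote→Q1. Q0=[P2,P3,P4,P5] Q1=[P1] Q2=[]
t=2-4: P2@Q0 runs 2, rem=13, quantum used, demote→Q1. Q0=[P3,P4,P5] Q1=[P1,P2] Q2=[]
t=4-6: P3@Q0 runs 2, rem=10, I/O yield, promote→Q0. Q0=[P4,P5,P3] Q1=[P1,P2] Q2=[]
t=6-8: P4@Q0 runs 2, rem=12, quantum used, demote→Q1. Q0=[P5,P3] Q1=[P1,P2,P4] Q2=[]
t=8-10: P5@Q0 runs 2, rem=9, quantum used, demote→Q1. Q0=[P3] Q1=[P1,P2,P4,P5] Q2=[]
t=10-12: P3@Q0 runs 2, rem=8, I/O yield, promote→Q0. Q0=[P3] Q1=[P1,P2,P4,P5] Q2=[]
t=12-14: P3@Q0 runs 2, rem=6, I/O yield, promote→Q0. Q0=[P3] Q1=[P1,P2,P4,P5] Q2=[]
t=14-16: P3@Q0 runs 2, rem=4, I/O yield, promote→Q0. Q0=[P3] Q1=[P1,P2,P4,P5] Q2=[]
t=16-18: P3@Q0 runs 2, rem=2, I/O yield, promote→Q0. Q0=[P3] Q1=[P1,P2,P4,P5] Q2=[]
t=18-20: P3@Q0 runs 2, rem=0, completes. Q0=[] Q1=[P1,P2,P4,P5] Q2=[]
t=20-22: P1@Q1 runs 2, rem=0, completes. Q0=[] Q1=[P2,P4,P5] Q2=[]
t=22-28: P2@Q1 runs 6, rem=7, quantum used, demote→Q2. Q0=[] Q1=[P4,P5] Q2=[P2]
t=28-31: P4@Q1 runs 3, rem=9, I/O yield, promote→Q0. Q0=[P4] Q1=[P5] Q2=[P2]
t=31-33: P4@Q0 runs 2, rem=7, quantum used, demote→Q1. Q0=[] Q1=[P5,P4] Q2=[P2]
t=33-39: P5@Q1 runs 6, rem=3, quantum used, demote→Q2. Q0=[] Q1=[P4] Q2=[P2,P5]
t=39-42: P4@Q1 runs 3, rem=4, I/O yield, promote→Q0. Q0=[P4] Q1=[] Q2=[P2,P5]
t=42-44: P4@Q0 runs 2, rem=2, quantum used, demote→Q1. Q0=[] Q1=[P4] Q2=[P2,P5]
t=44-46: P4@Q1 runs 2, rem=0, completes. Q0=[] Q1=[] Q2=[P2,P5]
t=46-53: P2@Q2 runs 7, rem=0, completes. Q0=[] Q1=[] Q2=[P5]
t=53-56: P5@Q2 runs 3, rem=0, completes. Q0=[] Q1=[] Q2=[]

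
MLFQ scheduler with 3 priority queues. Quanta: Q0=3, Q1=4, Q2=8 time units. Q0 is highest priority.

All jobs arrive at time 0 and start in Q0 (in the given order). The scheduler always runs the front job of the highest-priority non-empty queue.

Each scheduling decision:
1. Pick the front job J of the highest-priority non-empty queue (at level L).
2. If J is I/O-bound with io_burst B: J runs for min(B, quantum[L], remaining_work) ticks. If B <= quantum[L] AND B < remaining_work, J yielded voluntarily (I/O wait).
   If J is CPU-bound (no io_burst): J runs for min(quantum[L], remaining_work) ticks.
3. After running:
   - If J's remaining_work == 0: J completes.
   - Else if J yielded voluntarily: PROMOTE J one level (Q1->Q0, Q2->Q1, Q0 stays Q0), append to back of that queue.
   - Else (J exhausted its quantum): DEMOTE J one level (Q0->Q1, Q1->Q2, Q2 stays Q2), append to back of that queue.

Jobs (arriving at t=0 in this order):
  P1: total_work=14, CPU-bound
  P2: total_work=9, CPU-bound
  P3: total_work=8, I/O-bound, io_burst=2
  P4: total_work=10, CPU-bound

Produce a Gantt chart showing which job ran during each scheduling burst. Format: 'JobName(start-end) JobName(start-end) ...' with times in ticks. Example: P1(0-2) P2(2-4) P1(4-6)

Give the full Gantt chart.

Answer: P1(0-3) P2(3-6) P3(6-8) P4(8-11) P3(11-13) P3(13-15) P3(15-17) P1(17-21) P2(21-25) P4(25-29) P1(29-36) P2(36-38) P4(38-41)

Derivation:
t=0-3: P1@Q0 runs 3, rem=11, quantum used, demote→Q1. Q0=[P2,P3,P4] Q1=[P1] Q2=[]
t=3-6: P2@Q0 runs 3, rem=6, quantum used, demote→Q1. Q0=[P3,P4] Q1=[P1,P2] Q2=[]
t=6-8: P3@Q0 runs 2, rem=6, I/O yield, promote→Q0. Q0=[P4,P3] Q1=[P1,P2] Q2=[]
t=8-11: P4@Q0 runs 3, rem=7, quantum used, demote→Q1. Q0=[P3] Q1=[P1,P2,P4] Q2=[]
t=11-13: P3@Q0 runs 2, rem=4, I/O yield, promote→Q0. Q0=[P3] Q1=[P1,P2,P4] Q2=[]
t=13-15: P3@Q0 runs 2, rem=2, I/O yield, promote→Q0. Q0=[P3] Q1=[P1,P2,P4] Q2=[]
t=15-17: P3@Q0 runs 2, rem=0, completes. Q0=[] Q1=[P1,P2,P4] Q2=[]
t=17-21: P1@Q1 runs 4, rem=7, quantum used, demote→Q2. Q0=[] Q1=[P2,P4] Q2=[P1]
t=21-25: P2@Q1 runs 4, rem=2, quantum used, demote→Q2. Q0=[] Q1=[P4] Q2=[P1,P2]
t=25-29: P4@Q1 runs 4, rem=3, quantum used, demote→Q2. Q0=[] Q1=[] Q2=[P1,P2,P4]
t=29-36: P1@Q2 runs 7, rem=0, completes. Q0=[] Q1=[] Q2=[P2,P4]
t=36-38: P2@Q2 runs 2, rem=0, completes. Q0=[] Q1=[] Q2=[P4]
t=38-41: P4@Q2 runs 3, rem=0, completes. Q0=[] Q1=[] Q2=[]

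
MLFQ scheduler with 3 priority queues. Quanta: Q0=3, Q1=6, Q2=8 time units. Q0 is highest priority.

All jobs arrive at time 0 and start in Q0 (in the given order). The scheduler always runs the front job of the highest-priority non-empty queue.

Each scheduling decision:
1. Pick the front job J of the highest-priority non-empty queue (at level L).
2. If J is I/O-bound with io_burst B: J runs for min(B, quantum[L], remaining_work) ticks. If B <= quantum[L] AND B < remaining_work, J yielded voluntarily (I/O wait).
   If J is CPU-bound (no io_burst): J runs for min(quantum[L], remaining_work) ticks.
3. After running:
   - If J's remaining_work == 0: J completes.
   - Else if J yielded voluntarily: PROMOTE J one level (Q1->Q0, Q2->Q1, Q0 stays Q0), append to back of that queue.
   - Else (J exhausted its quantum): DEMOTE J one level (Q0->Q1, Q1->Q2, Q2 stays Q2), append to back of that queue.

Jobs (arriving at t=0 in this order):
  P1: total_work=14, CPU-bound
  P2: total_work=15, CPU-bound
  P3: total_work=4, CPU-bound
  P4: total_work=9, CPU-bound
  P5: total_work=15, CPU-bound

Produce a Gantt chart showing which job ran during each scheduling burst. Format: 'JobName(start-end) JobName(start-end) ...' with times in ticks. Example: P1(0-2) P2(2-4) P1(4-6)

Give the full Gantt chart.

Answer: P1(0-3) P2(3-6) P3(6-9) P4(9-12) P5(12-15) P1(15-21) P2(21-27) P3(27-28) P4(28-34) P5(34-40) P1(40-45) P2(45-51) P5(51-57)

Derivation:
t=0-3: P1@Q0 runs 3, rem=11, quantum used, demote→Q1. Q0=[P2,P3,P4,P5] Q1=[P1] Q2=[]
t=3-6: P2@Q0 runs 3, rem=12, quantum used, demote→Q1. Q0=[P3,P4,P5] Q1=[P1,P2] Q2=[]
t=6-9: P3@Q0 runs 3, rem=1, quantum used, demote→Q1. Q0=[P4,P5] Q1=[P1,P2,P3] Q2=[]
t=9-12: P4@Q0 runs 3, rem=6, quantum used, demote→Q1. Q0=[P5] Q1=[P1,P2,P3,P4] Q2=[]
t=12-15: P5@Q0 runs 3, rem=12, quantum used, demote→Q1. Q0=[] Q1=[P1,P2,P3,P4,P5] Q2=[]
t=15-21: P1@Q1 runs 6, rem=5, quantum used, demote→Q2. Q0=[] Q1=[P2,P3,P4,P5] Q2=[P1]
t=21-27: P2@Q1 runs 6, rem=6, quantum used, demote→Q2. Q0=[] Q1=[P3,P4,P5] Q2=[P1,P2]
t=27-28: P3@Q1 runs 1, rem=0, completes. Q0=[] Q1=[P4,P5] Q2=[P1,P2]
t=28-34: P4@Q1 runs 6, rem=0, completes. Q0=[] Q1=[P5] Q2=[P1,P2]
t=34-40: P5@Q1 runs 6, rem=6, quantum used, demote→Q2. Q0=[] Q1=[] Q2=[P1,P2,P5]
t=40-45: P1@Q2 runs 5, rem=0, completes. Q0=[] Q1=[] Q2=[P2,P5]
t=45-51: P2@Q2 runs 6, rem=0, completes. Q0=[] Q1=[] Q2=[P5]
t=51-57: P5@Q2 runs 6, rem=0, completes. Q0=[] Q1=[] Q2=[]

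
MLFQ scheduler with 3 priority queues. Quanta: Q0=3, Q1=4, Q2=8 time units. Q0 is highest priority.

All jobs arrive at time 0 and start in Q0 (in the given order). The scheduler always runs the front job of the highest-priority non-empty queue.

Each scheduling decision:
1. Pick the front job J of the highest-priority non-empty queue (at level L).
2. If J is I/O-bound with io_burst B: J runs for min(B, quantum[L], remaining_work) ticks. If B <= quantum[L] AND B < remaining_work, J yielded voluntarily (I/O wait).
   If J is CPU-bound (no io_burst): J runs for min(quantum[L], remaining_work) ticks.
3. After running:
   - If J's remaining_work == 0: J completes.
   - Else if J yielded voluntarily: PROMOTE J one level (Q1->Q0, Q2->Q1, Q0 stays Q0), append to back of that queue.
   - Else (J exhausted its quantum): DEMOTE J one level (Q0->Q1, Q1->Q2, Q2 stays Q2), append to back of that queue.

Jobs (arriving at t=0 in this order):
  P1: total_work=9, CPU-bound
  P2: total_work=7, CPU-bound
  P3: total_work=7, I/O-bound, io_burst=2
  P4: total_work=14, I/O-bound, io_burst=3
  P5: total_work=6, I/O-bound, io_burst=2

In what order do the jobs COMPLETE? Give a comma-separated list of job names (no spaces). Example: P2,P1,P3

Answer: P5,P3,P4,P2,P1

Derivation:
t=0-3: P1@Q0 runs 3, rem=6, quantum used, demote→Q1. Q0=[P2,P3,P4,P5] Q1=[P1] Q2=[]
t=3-6: P2@Q0 runs 3, rem=4, quantum used, demote→Q1. Q0=[P3,P4,P5] Q1=[P1,P2] Q2=[]
t=6-8: P3@Q0 runs 2, rem=5, I/O yield, promote→Q0. Q0=[P4,P5,P3] Q1=[P1,P2] Q2=[]
t=8-11: P4@Q0 runs 3, rem=11, I/O yield, promote→Q0. Q0=[P5,P3,P4] Q1=[P1,P2] Q2=[]
t=11-13: P5@Q0 runs 2, rem=4, I/O yield, promote→Q0. Q0=[P3,P4,P5] Q1=[P1,P2] Q2=[]
t=13-15: P3@Q0 runs 2, rem=3, I/O yield, promote→Q0. Q0=[P4,P5,P3] Q1=[P1,P2] Q2=[]
t=15-18: P4@Q0 runs 3, rem=8, I/O yield, promote→Q0. Q0=[P5,P3,P4] Q1=[P1,P2] Q2=[]
t=18-20: P5@Q0 runs 2, rem=2, I/O yield, promote→Q0. Q0=[P3,P4,P5] Q1=[P1,P2] Q2=[]
t=20-22: P3@Q0 runs 2, rem=1, I/O yield, promote→Q0. Q0=[P4,P5,P3] Q1=[P1,P2] Q2=[]
t=22-25: P4@Q0 runs 3, rem=5, I/O yield, promote→Q0. Q0=[P5,P3,P4] Q1=[P1,P2] Q2=[]
t=25-27: P5@Q0 runs 2, rem=0, completes. Q0=[P3,P4] Q1=[P1,P2] Q2=[]
t=27-28: P3@Q0 runs 1, rem=0, completes. Q0=[P4] Q1=[P1,P2] Q2=[]
t=28-31: P4@Q0 runs 3, rem=2, I/O yield, promote→Q0. Q0=[P4] Q1=[P1,P2] Q2=[]
t=31-33: P4@Q0 runs 2, rem=0, completes. Q0=[] Q1=[P1,P2] Q2=[]
t=33-37: P1@Q1 runs 4, rem=2, quantum used, demote→Q2. Q0=[] Q1=[P2] Q2=[P1]
t=37-41: P2@Q1 runs 4, rem=0, completes. Q0=[] Q1=[] Q2=[P1]
t=41-43: P1@Q2 runs 2, rem=0, completes. Q0=[] Q1=[] Q2=[]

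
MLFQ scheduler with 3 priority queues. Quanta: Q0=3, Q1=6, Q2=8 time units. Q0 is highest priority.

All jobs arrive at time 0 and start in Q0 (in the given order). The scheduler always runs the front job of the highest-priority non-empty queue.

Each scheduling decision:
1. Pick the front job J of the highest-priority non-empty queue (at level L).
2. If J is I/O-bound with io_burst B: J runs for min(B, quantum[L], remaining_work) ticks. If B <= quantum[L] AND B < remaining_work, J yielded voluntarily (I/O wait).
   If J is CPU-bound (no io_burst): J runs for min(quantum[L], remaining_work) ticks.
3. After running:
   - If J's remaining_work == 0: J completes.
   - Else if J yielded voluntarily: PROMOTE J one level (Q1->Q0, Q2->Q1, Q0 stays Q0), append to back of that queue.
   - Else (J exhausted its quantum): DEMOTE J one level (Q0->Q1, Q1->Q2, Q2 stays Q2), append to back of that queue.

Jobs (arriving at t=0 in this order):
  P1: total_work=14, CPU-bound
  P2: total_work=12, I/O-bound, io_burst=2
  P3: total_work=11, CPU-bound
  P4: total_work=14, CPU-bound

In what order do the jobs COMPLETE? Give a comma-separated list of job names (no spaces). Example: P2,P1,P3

t=0-3: P1@Q0 runs 3, rem=11, quantum used, demote→Q1. Q0=[P2,P3,P4] Q1=[P1] Q2=[]
t=3-5: P2@Q0 runs 2, rem=10, I/O yield, promote→Q0. Q0=[P3,P4,P2] Q1=[P1] Q2=[]
t=5-8: P3@Q0 runs 3, rem=8, quantum used, demote→Q1. Q0=[P4,P2] Q1=[P1,P3] Q2=[]
t=8-11: P4@Q0 runs 3, rem=11, quantum used, demote→Q1. Q0=[P2] Q1=[P1,P3,P4] Q2=[]
t=11-13: P2@Q0 runs 2, rem=8, I/O yield, promote→Q0. Q0=[P2] Q1=[P1,P3,P4] Q2=[]
t=13-15: P2@Q0 runs 2, rem=6, I/O yield, promote→Q0. Q0=[P2] Q1=[P1,P3,P4] Q2=[]
t=15-17: P2@Q0 runs 2, rem=4, I/O yield, promote→Q0. Q0=[P2] Q1=[P1,P3,P4] Q2=[]
t=17-19: P2@Q0 runs 2, rem=2, I/O yield, promote→Q0. Q0=[P2] Q1=[P1,P3,P4] Q2=[]
t=19-21: P2@Q0 runs 2, rem=0, completes. Q0=[] Q1=[P1,P3,P4] Q2=[]
t=21-27: P1@Q1 runs 6, rem=5, quantum used, demote→Q2. Q0=[] Q1=[P3,P4] Q2=[P1]
t=27-33: P3@Q1 runs 6, rem=2, quantum used, demote→Q2. Q0=[] Q1=[P4] Q2=[P1,P3]
t=33-39: P4@Q1 runs 6, rem=5, quantum used, demote→Q2. Q0=[] Q1=[] Q2=[P1,P3,P4]
t=39-44: P1@Q2 runs 5, rem=0, completes. Q0=[] Q1=[] Q2=[P3,P4]
t=44-46: P3@Q2 runs 2, rem=0, completes. Q0=[] Q1=[] Q2=[P4]
t=46-51: P4@Q2 runs 5, rem=0, completes. Q0=[] Q1=[] Q2=[]

Answer: P2,P1,P3,P4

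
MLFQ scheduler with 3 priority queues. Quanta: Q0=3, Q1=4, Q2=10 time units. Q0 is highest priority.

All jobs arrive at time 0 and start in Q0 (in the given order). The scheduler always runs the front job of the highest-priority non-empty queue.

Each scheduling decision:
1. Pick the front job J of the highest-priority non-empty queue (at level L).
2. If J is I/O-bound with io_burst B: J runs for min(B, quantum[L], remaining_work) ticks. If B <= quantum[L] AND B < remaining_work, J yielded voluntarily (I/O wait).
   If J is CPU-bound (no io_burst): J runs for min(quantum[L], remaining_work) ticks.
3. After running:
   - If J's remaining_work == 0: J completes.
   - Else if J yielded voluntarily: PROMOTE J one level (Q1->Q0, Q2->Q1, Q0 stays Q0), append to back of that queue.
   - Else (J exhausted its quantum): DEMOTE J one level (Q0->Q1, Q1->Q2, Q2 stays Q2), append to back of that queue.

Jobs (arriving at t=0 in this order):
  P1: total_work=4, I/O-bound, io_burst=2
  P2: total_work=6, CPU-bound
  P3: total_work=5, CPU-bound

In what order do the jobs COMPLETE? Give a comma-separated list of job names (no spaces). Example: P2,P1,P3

t=0-2: P1@Q0 runs 2, rem=2, I/O yield, promote→Q0. Q0=[P2,P3,P1] Q1=[] Q2=[]
t=2-5: P2@Q0 runs 3, rem=3, quantum used, demote→Q1. Q0=[P3,P1] Q1=[P2] Q2=[]
t=5-8: P3@Q0 runs 3, rem=2, quantum used, demote→Q1. Q0=[P1] Q1=[P2,P3] Q2=[]
t=8-10: P1@Q0 runs 2, rem=0, completes. Q0=[] Q1=[P2,P3] Q2=[]
t=10-13: P2@Q1 runs 3, rem=0, completes. Q0=[] Q1=[P3] Q2=[]
t=13-15: P3@Q1 runs 2, rem=0, completes. Q0=[] Q1=[] Q2=[]

Answer: P1,P2,P3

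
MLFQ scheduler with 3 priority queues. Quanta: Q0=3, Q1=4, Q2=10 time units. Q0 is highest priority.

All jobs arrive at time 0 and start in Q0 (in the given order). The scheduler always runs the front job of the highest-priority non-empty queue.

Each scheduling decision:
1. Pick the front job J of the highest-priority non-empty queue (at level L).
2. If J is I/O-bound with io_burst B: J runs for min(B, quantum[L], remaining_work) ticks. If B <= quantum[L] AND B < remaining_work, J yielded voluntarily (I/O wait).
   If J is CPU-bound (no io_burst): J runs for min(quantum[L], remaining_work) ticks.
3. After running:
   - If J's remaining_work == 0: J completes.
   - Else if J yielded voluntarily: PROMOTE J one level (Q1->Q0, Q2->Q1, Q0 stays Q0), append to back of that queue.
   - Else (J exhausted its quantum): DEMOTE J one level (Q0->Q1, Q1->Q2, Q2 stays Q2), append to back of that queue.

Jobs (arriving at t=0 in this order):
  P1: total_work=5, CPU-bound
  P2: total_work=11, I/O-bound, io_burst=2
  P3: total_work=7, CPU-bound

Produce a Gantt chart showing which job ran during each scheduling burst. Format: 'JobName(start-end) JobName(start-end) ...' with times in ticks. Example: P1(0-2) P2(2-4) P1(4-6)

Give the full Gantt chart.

Answer: P1(0-3) P2(3-5) P3(5-8) P2(8-10) P2(10-12) P2(12-14) P2(14-16) P2(16-17) P1(17-19) P3(19-23)

Derivation:
t=0-3: P1@Q0 runs 3, rem=2, quantum used, demote→Q1. Q0=[P2,P3] Q1=[P1] Q2=[]
t=3-5: P2@Q0 runs 2, rem=9, I/O yield, promote→Q0. Q0=[P3,P2] Q1=[P1] Q2=[]
t=5-8: P3@Q0 runs 3, rem=4, quantum used, demote→Q1. Q0=[P2] Q1=[P1,P3] Q2=[]
t=8-10: P2@Q0 runs 2, rem=7, I/O yield, promote→Q0. Q0=[P2] Q1=[P1,P3] Q2=[]
t=10-12: P2@Q0 runs 2, rem=5, I/O yield, promote→Q0. Q0=[P2] Q1=[P1,P3] Q2=[]
t=12-14: P2@Q0 runs 2, rem=3, I/O yield, promote→Q0. Q0=[P2] Q1=[P1,P3] Q2=[]
t=14-16: P2@Q0 runs 2, rem=1, I/O yield, promote→Q0. Q0=[P2] Q1=[P1,P3] Q2=[]
t=16-17: P2@Q0 runs 1, rem=0, completes. Q0=[] Q1=[P1,P3] Q2=[]
t=17-19: P1@Q1 runs 2, rem=0, completes. Q0=[] Q1=[P3] Q2=[]
t=19-23: P3@Q1 runs 4, rem=0, completes. Q0=[] Q1=[] Q2=[]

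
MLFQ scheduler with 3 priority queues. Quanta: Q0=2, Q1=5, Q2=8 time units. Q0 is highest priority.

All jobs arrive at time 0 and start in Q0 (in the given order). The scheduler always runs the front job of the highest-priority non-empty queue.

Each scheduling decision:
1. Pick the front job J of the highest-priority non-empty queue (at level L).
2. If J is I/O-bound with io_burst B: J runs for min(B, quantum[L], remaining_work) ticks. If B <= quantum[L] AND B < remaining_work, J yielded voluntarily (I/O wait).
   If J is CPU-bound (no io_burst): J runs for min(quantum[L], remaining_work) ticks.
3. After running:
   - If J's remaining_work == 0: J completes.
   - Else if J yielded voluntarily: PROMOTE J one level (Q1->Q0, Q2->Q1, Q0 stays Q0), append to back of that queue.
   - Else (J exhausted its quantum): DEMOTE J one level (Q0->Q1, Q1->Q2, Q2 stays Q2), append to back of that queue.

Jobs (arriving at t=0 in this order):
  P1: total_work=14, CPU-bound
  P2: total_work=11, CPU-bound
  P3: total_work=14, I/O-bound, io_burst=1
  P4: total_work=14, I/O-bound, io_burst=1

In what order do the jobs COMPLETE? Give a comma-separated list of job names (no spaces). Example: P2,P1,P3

t=0-2: P1@Q0 runs 2, rem=12, quantum used, demote→Q1. Q0=[P2,P3,P4] Q1=[P1] Q2=[]
t=2-4: P2@Q0 runs 2, rem=9, quantum used, demote→Q1. Q0=[P3,P4] Q1=[P1,P2] Q2=[]
t=4-5: P3@Q0 runs 1, rem=13, I/O yield, promote→Q0. Q0=[P4,P3] Q1=[P1,P2] Q2=[]
t=5-6: P4@Q0 runs 1, rem=13, I/O yield, promote→Q0. Q0=[P3,P4] Q1=[P1,P2] Q2=[]
t=6-7: P3@Q0 runs 1, rem=12, I/O yield, promote→Q0. Q0=[P4,P3] Q1=[P1,P2] Q2=[]
t=7-8: P4@Q0 runs 1, rem=12, I/O yield, promote→Q0. Q0=[P3,P4] Q1=[P1,P2] Q2=[]
t=8-9: P3@Q0 runs 1, rem=11, I/O yield, promote→Q0. Q0=[P4,P3] Q1=[P1,P2] Q2=[]
t=9-10: P4@Q0 runs 1, rem=11, I/O yield, promote→Q0. Q0=[P3,P4] Q1=[P1,P2] Q2=[]
t=10-11: P3@Q0 runs 1, rem=10, I/O yield, promote→Q0. Q0=[P4,P3] Q1=[P1,P2] Q2=[]
t=11-12: P4@Q0 runs 1, rem=10, I/O yield, promote→Q0. Q0=[P3,P4] Q1=[P1,P2] Q2=[]
t=12-13: P3@Q0 runs 1, rem=9, I/O yield, promote→Q0. Q0=[P4,P3] Q1=[P1,P2] Q2=[]
t=13-14: P4@Q0 runs 1, rem=9, I/O yield, promote→Q0. Q0=[P3,P4] Q1=[P1,P2] Q2=[]
t=14-15: P3@Q0 runs 1, rem=8, I/O yield, promote→Q0. Q0=[P4,P3] Q1=[P1,P2] Q2=[]
t=15-16: P4@Q0 runs 1, rem=8, I/O yield, promote→Q0. Q0=[P3,P4] Q1=[P1,P2] Q2=[]
t=16-17: P3@Q0 runs 1, rem=7, I/O yield, promote→Q0. Q0=[P4,P3] Q1=[P1,P2] Q2=[]
t=17-18: P4@Q0 runs 1, rem=7, I/O yield, promote→Q0. Q0=[P3,P4] Q1=[P1,P2] Q2=[]
t=18-19: P3@Q0 runs 1, rem=6, I/O yield, promote→Q0. Q0=[P4,P3] Q1=[P1,P2] Q2=[]
t=19-20: P4@Q0 runs 1, rem=6, I/O yield, promote→Q0. Q0=[P3,P4] Q1=[P1,P2] Q2=[]
t=20-21: P3@Q0 runs 1, rem=5, I/O yield, promote→Q0. Q0=[P4,P3] Q1=[P1,P2] Q2=[]
t=21-22: P4@Q0 runs 1, rem=5, I/O yield, promote→Q0. Q0=[P3,P4] Q1=[P1,P2] Q2=[]
t=22-23: P3@Q0 runs 1, rem=4, I/O yield, promote→Q0. Q0=[P4,P3] Q1=[P1,P2] Q2=[]
t=23-24: P4@Q0 runs 1, rem=4, I/O yield, promote→Q0. Q0=[P3,P4] Q1=[P1,P2] Q2=[]
t=24-25: P3@Q0 runs 1, rem=3, I/O yield, promote→Q0. Q0=[P4,P3] Q1=[P1,P2] Q2=[]
t=25-26: P4@Q0 runs 1, rem=3, I/O yield, promote→Q0. Q0=[P3,P4] Q1=[P1,P2] Q2=[]
t=26-27: P3@Q0 runs 1, rem=2, I/O yield, promote→Q0. Q0=[P4,P3] Q1=[P1,P2] Q2=[]
t=27-28: P4@Q0 runs 1, rem=2, I/O yield, promote→Q0. Q0=[P3,P4] Q1=[P1,P2] Q2=[]
t=28-29: P3@Q0 runs 1, rem=1, I/O yield, promote→Q0. Q0=[P4,P3] Q1=[P1,P2] Q2=[]
t=29-30: P4@Q0 runs 1, rem=1, I/O yield, promote→Q0. Q0=[P3,P4] Q1=[P1,P2] Q2=[]
t=30-31: P3@Q0 runs 1, rem=0, completes. Q0=[P4] Q1=[P1,P2] Q2=[]
t=31-32: P4@Q0 runs 1, rem=0, completes. Q0=[] Q1=[P1,P2] Q2=[]
t=32-37: P1@Q1 runs 5, rem=7, quantum used, demote→Q2. Q0=[] Q1=[P2] Q2=[P1]
t=37-42: P2@Q1 runs 5, rem=4, quantum used, demote→Q2. Q0=[] Q1=[] Q2=[P1,P2]
t=42-49: P1@Q2 runs 7, rem=0, completes. Q0=[] Q1=[] Q2=[P2]
t=49-53: P2@Q2 runs 4, rem=0, completes. Q0=[] Q1=[] Q2=[]

Answer: P3,P4,P1,P2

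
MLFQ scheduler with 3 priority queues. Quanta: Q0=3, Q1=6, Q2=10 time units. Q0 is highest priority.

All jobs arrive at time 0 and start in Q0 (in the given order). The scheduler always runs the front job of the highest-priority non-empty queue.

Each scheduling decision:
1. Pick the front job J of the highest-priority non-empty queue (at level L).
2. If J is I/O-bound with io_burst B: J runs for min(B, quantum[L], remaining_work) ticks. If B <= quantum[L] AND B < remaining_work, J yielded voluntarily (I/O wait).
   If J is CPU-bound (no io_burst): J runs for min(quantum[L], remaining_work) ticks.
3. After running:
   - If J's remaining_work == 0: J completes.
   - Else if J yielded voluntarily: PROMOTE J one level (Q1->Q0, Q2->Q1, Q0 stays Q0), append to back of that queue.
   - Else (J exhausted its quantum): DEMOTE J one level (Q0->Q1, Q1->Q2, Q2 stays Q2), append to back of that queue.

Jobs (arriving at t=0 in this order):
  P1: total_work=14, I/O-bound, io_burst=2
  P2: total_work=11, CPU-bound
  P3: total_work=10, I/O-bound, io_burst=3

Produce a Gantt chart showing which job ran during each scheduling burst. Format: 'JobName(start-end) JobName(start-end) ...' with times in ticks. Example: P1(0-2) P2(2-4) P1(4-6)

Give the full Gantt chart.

Answer: P1(0-2) P2(2-5) P3(5-8) P1(8-10) P3(10-13) P1(13-15) P3(15-18) P1(18-20) P3(20-21) P1(21-23) P1(23-25) P1(25-27) P2(27-33) P2(33-35)

Derivation:
t=0-2: P1@Q0 runs 2, rem=12, I/O yield, promote→Q0. Q0=[P2,P3,P1] Q1=[] Q2=[]
t=2-5: P2@Q0 runs 3, rem=8, quantum used, demote→Q1. Q0=[P3,P1] Q1=[P2] Q2=[]
t=5-8: P3@Q0 runs 3, rem=7, I/O yield, promote→Q0. Q0=[P1,P3] Q1=[P2] Q2=[]
t=8-10: P1@Q0 runs 2, rem=10, I/O yield, promote→Q0. Q0=[P3,P1] Q1=[P2] Q2=[]
t=10-13: P3@Q0 runs 3, rem=4, I/O yield, promote→Q0. Q0=[P1,P3] Q1=[P2] Q2=[]
t=13-15: P1@Q0 runs 2, rem=8, I/O yield, promote→Q0. Q0=[P3,P1] Q1=[P2] Q2=[]
t=15-18: P3@Q0 runs 3, rem=1, I/O yield, promote→Q0. Q0=[P1,P3] Q1=[P2] Q2=[]
t=18-20: P1@Q0 runs 2, rem=6, I/O yield, promote→Q0. Q0=[P3,P1] Q1=[P2] Q2=[]
t=20-21: P3@Q0 runs 1, rem=0, completes. Q0=[P1] Q1=[P2] Q2=[]
t=21-23: P1@Q0 runs 2, rem=4, I/O yield, promote→Q0. Q0=[P1] Q1=[P2] Q2=[]
t=23-25: P1@Q0 runs 2, rem=2, I/O yield, promote→Q0. Q0=[P1] Q1=[P2] Q2=[]
t=25-27: P1@Q0 runs 2, rem=0, completes. Q0=[] Q1=[P2] Q2=[]
t=27-33: P2@Q1 runs 6, rem=2, quantum used, demote→Q2. Q0=[] Q1=[] Q2=[P2]
t=33-35: P2@Q2 runs 2, rem=0, completes. Q0=[] Q1=[] Q2=[]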